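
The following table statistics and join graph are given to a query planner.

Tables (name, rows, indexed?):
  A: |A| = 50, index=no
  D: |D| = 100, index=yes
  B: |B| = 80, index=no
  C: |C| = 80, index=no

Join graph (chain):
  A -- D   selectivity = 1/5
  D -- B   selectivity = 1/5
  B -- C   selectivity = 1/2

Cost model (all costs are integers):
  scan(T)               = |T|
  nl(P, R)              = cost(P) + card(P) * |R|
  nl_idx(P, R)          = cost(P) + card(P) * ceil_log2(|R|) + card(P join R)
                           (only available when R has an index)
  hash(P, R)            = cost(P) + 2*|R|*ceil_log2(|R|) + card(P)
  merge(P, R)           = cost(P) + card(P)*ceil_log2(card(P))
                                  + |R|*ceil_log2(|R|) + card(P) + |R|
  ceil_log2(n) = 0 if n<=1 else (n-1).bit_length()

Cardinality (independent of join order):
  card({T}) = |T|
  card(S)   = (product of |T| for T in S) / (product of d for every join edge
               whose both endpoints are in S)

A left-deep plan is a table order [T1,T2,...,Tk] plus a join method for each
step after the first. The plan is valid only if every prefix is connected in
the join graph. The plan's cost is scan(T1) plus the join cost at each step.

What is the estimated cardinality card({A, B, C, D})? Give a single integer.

Tables in S: A(50), B(80), C(80), D(100)
Edges inside S: A-D(d=5), D-B(d=5), B-C(d=2)
numerator = 50 * 80 * 80 * 100 = 32000000
denominator = 5 * 5 * 2 = 50
card(S) = 32000000 / 50 = 640000

640000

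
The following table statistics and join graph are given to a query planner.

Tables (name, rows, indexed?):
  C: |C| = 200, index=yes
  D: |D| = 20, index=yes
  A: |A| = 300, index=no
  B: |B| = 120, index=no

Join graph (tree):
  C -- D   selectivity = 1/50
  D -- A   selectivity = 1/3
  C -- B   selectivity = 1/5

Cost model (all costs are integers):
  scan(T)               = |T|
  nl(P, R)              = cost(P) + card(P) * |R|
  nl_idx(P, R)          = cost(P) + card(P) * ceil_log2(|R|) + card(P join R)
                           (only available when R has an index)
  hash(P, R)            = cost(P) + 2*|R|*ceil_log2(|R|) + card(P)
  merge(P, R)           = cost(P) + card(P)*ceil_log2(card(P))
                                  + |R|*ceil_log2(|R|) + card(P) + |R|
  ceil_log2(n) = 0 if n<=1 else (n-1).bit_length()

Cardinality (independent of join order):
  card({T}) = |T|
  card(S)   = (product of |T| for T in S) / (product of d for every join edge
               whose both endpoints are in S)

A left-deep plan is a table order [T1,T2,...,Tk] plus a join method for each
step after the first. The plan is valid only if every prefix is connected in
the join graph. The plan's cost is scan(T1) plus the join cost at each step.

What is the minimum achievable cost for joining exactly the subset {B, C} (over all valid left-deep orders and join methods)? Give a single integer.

Selinger DP over subsets of {B,C}:
  {C}: scan cost=200, card=200
  {B}: scan cost=120, card=120
  {BC}: card=4800; try (B,hash)→2080, (C,merge)→2880, (B,merge)→2960, (C,hash)→3440, (C,nl_idx)→5880, (C,nl)→24120 …(+1); best=2080 via (B,hash)

2080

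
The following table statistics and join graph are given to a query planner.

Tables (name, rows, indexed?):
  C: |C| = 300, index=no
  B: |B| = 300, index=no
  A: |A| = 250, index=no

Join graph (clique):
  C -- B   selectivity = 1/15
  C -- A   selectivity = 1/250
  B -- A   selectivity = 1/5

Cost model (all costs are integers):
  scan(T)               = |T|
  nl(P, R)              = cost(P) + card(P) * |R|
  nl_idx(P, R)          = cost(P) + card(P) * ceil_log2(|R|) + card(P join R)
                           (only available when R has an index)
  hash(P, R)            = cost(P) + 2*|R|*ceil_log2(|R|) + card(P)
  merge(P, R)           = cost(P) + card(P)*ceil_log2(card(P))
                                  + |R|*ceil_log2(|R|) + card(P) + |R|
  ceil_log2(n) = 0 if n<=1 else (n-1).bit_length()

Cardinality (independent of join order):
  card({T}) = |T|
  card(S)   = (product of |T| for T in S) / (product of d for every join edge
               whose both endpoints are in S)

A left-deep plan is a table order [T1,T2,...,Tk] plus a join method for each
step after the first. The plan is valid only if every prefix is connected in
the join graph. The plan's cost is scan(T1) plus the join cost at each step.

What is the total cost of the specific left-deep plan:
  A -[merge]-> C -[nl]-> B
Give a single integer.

step 1: scan A: cost=250, card=250
step 2: join C via merge
    card(P join C) = 250*300/(250) = 300
    cost = 250 + 250*8 + 300*9 + 250 + 300 = 5500
step 3: join B via nl
    card(P join B) = 300*300/(15*5) = 1200
    cost = 5500 + 300*300 = 95500

95500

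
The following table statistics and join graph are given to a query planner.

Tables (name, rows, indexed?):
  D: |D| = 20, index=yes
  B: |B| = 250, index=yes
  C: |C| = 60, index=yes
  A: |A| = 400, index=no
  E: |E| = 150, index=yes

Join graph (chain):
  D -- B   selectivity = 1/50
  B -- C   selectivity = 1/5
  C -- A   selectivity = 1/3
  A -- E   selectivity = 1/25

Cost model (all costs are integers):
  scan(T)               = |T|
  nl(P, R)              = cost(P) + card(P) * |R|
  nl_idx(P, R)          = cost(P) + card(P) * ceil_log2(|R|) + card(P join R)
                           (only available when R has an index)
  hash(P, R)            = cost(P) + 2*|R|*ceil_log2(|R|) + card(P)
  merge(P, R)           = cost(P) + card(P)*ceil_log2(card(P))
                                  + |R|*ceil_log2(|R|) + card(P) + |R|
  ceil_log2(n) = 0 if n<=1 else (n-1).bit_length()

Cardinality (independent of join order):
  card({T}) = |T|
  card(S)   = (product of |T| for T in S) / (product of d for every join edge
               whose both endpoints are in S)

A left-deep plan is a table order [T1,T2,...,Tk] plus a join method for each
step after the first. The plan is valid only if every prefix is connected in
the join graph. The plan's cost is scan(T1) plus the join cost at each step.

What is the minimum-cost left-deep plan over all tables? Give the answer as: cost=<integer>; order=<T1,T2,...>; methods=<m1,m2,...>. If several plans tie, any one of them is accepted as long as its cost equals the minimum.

cost=171900; order=D,B,C,A,E; methods=nl_idx,hash,hash,hash

Selinger DP (subsets sized 1..n):
  {D}: scan cost=20, card=20
  {B}: scan cost=250, card=250
  {C}: scan cost=60, card=60
  {A}: scan cost=400, card=400
  {E}: scan cost=150, card=150
  {BD}: card=100; try (B,nl_idx)→280, (D,hash)→700, (D,nl_idx)→1600, (B,merge)→2390, (D,merge)→2620, (B,hash)→4040 …(+2); best=280 via (B,nl_idx)
  {BC}: card=3000; try (C,hash)→1220, (B,merge)→2730, (C,merge)→2920, (B,nl_idx)→3540, (B,hash)→4120, (C,nl_idx)→4750 …(+2); best=1220 via (C,hash)
  {AC}: card=8000; try (C,hash)→1520, (A,merge)→4480, (C,merge)→4820, (A,hash)→7320, (C,nl_idx)→10800, (A,nl)→24060 …(+1); best=1520 via (C,hash)
  {AE}: card=2400; try (E,hash)→3200, (A,merge)→5500, (E,merge)→5750, (E,nl_idx)→6000, (A,hash)→7500, (A,nl)→60150 …(+1); best=3200 via (E,hash)
  {BCD}: card=1200; try (C,hash)→1100, (C,merge)→1500, (C,nl_idx)→2080, (D,hash)→4420, (C,nl)→6280, (D,nl_idx)→17420 …(+2); best=1100 via (C,hash)
  {ABC}: card=400000; try (A,hash)→11420, (B,hash)→13520, (A,merge)→44220, (B,merge)→115770, (B,nl_idx)→465520, (A,nl)→1201220 …(+1); best=11420 via (A,hash)
  {ACE}: card=48000; try (C,hash)→6320, (E,hash)→11920, (C,merge)→34820, (C,nl_idx)→65600, (E,nl_idx)→113520, (E,merge)→114870 …(+2); best=6320 via (C,hash)
  {ABCD}: card=160000; try (A,hash)→9500, (A,merge)→19500, (D,hash)→411620, (A,nl)→481100, (D,nl_idx)→2171420, (D,nl)→8011420 …(+1); best=9500 via (A,hash)
  {ABCE}: card=2400000; try (B,hash)→58320, (E,hash)→413820, (B,merge)→824570, (B,nl_idx)→2790320, (E,nl_idx)→5611420, (E,merge)→8012770 …(+2); best=58320 via (B,hash)
  {ABCDE}: card=960000; try (E,hash)→171900, (E,nl_idx)→2249500, (D,hash)→2458520, (E,merge)→3050850, (D,nl_idx)→13018320, (E,nl)→24009500 …(+2); best=171900 via (E,hash)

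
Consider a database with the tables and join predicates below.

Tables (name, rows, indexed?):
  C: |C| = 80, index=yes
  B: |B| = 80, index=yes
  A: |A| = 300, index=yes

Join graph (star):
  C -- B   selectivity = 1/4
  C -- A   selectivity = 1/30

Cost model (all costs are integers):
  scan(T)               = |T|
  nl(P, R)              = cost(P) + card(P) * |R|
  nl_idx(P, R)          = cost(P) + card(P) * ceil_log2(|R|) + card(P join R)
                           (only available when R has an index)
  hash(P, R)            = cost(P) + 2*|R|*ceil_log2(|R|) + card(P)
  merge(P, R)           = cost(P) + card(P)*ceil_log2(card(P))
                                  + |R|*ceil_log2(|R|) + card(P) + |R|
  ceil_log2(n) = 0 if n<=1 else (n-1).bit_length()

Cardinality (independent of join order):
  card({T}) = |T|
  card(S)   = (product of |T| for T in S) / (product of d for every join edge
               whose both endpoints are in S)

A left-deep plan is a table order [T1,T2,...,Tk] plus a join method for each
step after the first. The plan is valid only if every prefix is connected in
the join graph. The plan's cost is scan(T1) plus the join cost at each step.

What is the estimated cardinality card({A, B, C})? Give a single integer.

16000

Tables in S: A(300), B(80), C(80)
Edges inside S: C-B(d=4), C-A(d=30)
numerator = 300 * 80 * 80 = 1920000
denominator = 4 * 30 = 120
card(S) = 1920000 / 120 = 16000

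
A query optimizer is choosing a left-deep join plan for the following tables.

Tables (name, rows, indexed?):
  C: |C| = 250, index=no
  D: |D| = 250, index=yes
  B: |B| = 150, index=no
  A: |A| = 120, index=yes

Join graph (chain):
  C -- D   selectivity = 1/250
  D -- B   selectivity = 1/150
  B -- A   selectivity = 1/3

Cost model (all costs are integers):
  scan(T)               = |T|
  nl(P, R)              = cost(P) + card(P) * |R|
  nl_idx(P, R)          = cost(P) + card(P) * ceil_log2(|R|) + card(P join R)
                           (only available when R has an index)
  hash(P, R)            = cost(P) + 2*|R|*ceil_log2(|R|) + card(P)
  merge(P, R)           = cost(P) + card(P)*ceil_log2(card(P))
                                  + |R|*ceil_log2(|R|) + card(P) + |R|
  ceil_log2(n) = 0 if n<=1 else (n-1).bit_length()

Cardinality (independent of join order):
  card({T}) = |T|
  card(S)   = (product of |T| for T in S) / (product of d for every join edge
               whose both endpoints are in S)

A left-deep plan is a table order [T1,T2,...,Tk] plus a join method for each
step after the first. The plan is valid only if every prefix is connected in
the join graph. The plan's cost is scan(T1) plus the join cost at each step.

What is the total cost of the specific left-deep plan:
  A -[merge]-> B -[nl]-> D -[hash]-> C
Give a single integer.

step 1: scan A: cost=120, card=120
step 2: join B via merge
    card(P join B) = 120*150/(3) = 6000
    cost = 120 + 120*7 + 150*8 + 120 + 150 = 2430
step 3: join D via nl
    card(P join D) = 6000*250/(150) = 10000
    cost = 2430 + 6000*250 = 1502430
step 4: join C via hash
    card(P join C) = 10000*250/(250) = 10000
    cost = 1502430 + 2*250*8 + 10000 = 1516430

1516430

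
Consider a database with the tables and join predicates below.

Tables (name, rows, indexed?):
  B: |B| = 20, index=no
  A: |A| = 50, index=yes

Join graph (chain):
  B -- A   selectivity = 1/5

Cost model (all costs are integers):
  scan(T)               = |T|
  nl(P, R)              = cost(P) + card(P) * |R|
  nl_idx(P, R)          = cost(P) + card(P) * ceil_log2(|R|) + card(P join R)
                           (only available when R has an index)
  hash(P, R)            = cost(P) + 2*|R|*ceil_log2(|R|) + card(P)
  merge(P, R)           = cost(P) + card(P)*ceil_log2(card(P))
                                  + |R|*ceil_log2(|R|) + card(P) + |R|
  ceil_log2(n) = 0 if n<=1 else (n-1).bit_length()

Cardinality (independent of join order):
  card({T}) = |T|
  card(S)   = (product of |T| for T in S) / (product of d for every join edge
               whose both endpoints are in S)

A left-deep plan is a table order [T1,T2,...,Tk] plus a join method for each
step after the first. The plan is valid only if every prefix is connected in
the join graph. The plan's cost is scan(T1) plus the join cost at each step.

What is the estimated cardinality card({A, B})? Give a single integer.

Tables in S: A(50), B(20)
Edges inside S: B-A(d=5)
numerator = 50 * 20 = 1000
denominator = 5 = 5
card(S) = 1000 / 5 = 200

200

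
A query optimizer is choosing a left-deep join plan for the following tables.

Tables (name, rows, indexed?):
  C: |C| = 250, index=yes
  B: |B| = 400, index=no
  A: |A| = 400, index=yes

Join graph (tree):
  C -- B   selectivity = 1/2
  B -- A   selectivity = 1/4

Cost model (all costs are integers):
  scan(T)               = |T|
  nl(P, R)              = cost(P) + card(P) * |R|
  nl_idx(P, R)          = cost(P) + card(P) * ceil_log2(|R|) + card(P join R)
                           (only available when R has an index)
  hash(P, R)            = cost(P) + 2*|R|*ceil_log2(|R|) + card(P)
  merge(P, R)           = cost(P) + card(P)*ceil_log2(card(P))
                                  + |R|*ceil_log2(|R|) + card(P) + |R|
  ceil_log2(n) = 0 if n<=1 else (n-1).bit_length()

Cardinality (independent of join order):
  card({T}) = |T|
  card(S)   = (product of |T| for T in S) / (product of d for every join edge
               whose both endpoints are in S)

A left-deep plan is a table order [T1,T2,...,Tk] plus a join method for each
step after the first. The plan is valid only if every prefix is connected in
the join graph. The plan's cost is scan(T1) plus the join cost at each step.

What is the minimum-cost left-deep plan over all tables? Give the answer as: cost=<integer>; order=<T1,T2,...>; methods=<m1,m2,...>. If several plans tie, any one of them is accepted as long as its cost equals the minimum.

cost=52000; order=A,B,C; methods=hash,hash

Selinger DP (subsets sized 1..n):
  {C}: scan cost=250, card=250
  {B}: scan cost=400, card=400
  {A}: scan cost=400, card=400
  {BC}: card=50000; try (C,hash)→4800, (B,merge)→6500, (C,merge)→6650, (B,hash)→7700, (C,nl_idx)→53600, (B,nl)→100250 …(+1); best=4800 via (C,hash)
  {AB}: card=40000; try (B,hash)→8000, (A,hash)→8000, (B,merge)→8400, (A,merge)→8400, (A,nl_idx)→44000, (B,nl)→160400 …(+1); best=8000 via (B,hash)
  {ABC}: card=5000000; try (C,hash)→52000, (A,hash)→62000, (C,merge)→690250, (A,merge)→858800, (C,nl_idx)→5328000, (A,nl_idx)→5454800 …(+2); best=52000 via (C,hash)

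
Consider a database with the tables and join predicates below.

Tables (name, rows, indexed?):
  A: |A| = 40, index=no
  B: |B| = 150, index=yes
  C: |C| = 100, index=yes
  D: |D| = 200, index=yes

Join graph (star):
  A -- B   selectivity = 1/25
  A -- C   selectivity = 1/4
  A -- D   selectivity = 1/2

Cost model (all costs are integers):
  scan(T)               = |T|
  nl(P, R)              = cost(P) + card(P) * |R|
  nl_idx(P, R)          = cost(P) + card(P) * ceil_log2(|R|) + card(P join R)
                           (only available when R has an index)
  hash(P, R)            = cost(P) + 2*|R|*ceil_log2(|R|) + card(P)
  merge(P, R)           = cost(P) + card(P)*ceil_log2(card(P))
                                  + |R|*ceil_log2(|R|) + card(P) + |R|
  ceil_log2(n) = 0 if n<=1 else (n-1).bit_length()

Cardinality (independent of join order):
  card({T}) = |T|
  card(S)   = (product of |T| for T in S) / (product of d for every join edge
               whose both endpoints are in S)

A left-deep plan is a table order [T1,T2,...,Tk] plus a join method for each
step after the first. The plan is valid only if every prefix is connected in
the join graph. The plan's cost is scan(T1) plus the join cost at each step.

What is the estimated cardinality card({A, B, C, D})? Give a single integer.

Tables in S: A(40), B(150), C(100), D(200)
Edges inside S: A-B(d=25), A-C(d=4), A-D(d=2)
numerator = 40 * 150 * 100 * 200 = 120000000
denominator = 25 * 4 * 2 = 200
card(S) = 120000000 / 200 = 600000

600000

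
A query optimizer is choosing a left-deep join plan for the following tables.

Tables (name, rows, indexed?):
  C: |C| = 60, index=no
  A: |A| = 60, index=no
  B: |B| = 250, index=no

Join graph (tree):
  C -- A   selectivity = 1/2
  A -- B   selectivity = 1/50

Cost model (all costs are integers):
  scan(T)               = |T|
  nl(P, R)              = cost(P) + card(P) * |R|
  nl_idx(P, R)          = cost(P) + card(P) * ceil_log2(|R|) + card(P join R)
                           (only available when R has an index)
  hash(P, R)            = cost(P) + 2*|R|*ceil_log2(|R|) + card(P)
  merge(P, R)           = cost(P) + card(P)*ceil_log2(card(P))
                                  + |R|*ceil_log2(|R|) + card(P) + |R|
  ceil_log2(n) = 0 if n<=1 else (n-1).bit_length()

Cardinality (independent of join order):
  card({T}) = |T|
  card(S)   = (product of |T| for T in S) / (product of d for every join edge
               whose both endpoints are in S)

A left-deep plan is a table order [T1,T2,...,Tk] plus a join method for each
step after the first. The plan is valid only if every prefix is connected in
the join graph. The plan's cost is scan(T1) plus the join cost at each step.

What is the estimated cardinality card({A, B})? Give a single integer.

300

Tables in S: A(60), B(250)
Edges inside S: A-B(d=50)
numerator = 60 * 250 = 15000
denominator = 50 = 50
card(S) = 15000 / 50 = 300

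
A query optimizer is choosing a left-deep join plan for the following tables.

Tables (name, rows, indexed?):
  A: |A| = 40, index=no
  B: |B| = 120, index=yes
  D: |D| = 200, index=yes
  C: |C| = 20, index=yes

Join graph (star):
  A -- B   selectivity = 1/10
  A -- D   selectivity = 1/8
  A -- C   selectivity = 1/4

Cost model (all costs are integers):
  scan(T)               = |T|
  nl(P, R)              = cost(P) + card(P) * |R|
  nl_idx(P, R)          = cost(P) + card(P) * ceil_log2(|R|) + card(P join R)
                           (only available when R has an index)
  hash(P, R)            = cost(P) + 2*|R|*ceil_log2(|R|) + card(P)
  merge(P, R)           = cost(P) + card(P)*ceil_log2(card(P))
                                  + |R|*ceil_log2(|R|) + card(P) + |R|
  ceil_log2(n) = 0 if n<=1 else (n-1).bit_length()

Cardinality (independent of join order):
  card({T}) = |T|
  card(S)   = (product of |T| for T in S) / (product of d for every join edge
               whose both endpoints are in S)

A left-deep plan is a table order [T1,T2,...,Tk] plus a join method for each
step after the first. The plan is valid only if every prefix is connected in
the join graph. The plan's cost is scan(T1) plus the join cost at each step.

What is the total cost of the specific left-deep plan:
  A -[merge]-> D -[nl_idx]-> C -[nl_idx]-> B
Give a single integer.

107120

step 1: scan A: cost=40, card=40
step 2: join D via merge
    card(P join D) = 40*200/(8) = 1000
    cost = 40 + 40*6 + 200*8 + 40 + 200 = 2120
step 3: join C via nl_idx
    card(P join C) = 1000*20/(4) = 5000
    cost = 2120 + 1000*5 + 5000 = 12120
step 4: join B via nl_idx
    card(P join B) = 5000*120/(10) = 60000
    cost = 12120 + 5000*7 + 60000 = 107120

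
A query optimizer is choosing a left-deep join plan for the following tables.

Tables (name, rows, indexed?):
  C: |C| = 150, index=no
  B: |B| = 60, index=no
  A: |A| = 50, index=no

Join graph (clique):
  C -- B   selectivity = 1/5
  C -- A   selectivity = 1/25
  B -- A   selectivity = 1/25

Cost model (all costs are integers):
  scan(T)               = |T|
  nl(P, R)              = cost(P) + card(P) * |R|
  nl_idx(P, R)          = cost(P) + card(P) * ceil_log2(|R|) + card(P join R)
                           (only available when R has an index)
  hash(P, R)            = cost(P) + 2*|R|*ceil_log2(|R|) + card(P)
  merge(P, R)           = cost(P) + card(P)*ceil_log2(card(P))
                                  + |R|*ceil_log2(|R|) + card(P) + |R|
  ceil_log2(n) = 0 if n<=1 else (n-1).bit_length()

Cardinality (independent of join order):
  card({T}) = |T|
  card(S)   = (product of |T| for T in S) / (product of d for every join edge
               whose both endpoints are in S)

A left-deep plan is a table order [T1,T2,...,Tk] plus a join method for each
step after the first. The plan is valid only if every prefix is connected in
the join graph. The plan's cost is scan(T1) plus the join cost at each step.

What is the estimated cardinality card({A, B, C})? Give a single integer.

144

Tables in S: A(50), B(60), C(150)
Edges inside S: C-B(d=5), C-A(d=25), B-A(d=25)
numerator = 50 * 60 * 150 = 450000
denominator = 5 * 25 * 25 = 3125
card(S) = 450000 / 3125 = 144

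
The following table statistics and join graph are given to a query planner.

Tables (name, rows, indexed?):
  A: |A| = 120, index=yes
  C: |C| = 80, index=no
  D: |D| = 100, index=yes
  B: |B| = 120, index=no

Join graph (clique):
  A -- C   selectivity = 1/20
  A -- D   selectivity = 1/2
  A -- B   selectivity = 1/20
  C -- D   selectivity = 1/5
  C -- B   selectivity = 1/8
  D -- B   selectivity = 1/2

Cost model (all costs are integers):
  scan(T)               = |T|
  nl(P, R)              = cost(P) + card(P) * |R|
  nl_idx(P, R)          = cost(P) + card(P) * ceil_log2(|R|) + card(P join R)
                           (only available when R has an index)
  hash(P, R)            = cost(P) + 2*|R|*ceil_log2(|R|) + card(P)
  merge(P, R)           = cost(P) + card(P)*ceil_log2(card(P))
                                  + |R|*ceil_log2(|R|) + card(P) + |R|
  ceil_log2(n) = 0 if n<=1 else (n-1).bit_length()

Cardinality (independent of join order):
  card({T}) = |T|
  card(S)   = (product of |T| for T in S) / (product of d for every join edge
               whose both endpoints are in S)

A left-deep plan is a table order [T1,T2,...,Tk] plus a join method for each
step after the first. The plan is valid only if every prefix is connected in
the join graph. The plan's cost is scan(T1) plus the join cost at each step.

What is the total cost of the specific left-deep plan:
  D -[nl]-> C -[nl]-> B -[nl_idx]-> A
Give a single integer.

285900

step 1: scan D: cost=100, card=100
step 2: join C via nl
    card(P join C) = 100*80/(5) = 1600
    cost = 100 + 100*80 = 8100
step 3: join B via nl
    card(P join B) = 1600*120/(8*2) = 12000
    cost = 8100 + 1600*120 = 200100
step 4: join A via nl_idx
    card(P join A) = 12000*120/(20*2*20) = 1800
    cost = 200100 + 12000*7 + 1800 = 285900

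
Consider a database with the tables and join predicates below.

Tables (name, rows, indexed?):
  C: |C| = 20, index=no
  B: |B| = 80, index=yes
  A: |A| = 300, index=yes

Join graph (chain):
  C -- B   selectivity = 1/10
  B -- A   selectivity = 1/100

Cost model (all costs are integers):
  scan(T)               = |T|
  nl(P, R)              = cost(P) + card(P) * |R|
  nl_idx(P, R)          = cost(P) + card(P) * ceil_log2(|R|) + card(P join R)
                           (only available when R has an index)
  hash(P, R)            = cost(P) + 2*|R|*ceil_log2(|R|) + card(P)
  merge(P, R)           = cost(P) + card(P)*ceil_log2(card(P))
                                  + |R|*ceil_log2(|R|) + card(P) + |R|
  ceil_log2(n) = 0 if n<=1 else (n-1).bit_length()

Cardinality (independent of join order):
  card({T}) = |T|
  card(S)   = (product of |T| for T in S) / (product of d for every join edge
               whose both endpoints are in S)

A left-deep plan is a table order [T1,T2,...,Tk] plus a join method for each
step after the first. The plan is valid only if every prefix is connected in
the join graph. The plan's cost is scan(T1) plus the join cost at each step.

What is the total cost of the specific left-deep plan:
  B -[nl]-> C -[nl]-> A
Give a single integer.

49680

step 1: scan B: cost=80, card=80
step 2: join C via nl
    card(P join C) = 80*20/(10) = 160
    cost = 80 + 80*20 = 1680
step 3: join A via nl
    card(P join A) = 160*300/(100) = 480
    cost = 1680 + 160*300 = 49680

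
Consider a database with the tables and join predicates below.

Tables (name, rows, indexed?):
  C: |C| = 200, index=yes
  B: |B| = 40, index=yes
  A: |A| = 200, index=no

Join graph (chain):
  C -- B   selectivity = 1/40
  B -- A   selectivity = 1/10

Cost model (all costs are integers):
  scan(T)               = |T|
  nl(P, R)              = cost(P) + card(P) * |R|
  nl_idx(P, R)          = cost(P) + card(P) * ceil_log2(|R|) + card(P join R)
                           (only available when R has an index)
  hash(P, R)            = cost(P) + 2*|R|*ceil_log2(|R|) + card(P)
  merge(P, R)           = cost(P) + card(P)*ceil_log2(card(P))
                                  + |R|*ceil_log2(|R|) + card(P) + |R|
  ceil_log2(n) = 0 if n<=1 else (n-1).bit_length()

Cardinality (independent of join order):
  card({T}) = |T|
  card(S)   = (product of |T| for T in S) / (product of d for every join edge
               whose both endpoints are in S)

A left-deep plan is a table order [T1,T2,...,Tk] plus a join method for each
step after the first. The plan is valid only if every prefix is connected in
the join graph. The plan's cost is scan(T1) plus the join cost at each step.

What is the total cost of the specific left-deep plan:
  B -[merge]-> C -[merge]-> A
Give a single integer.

step 1: scan B: cost=40, card=40
step 2: join C via merge
    card(P join C) = 40*200/(40) = 200
    cost = 40 + 40*6 + 200*8 + 40 + 200 = 2120
step 3: join A via merge
    card(P join A) = 200*200/(10) = 4000
    cost = 2120 + 200*8 + 200*8 + 200 + 200 = 5720

5720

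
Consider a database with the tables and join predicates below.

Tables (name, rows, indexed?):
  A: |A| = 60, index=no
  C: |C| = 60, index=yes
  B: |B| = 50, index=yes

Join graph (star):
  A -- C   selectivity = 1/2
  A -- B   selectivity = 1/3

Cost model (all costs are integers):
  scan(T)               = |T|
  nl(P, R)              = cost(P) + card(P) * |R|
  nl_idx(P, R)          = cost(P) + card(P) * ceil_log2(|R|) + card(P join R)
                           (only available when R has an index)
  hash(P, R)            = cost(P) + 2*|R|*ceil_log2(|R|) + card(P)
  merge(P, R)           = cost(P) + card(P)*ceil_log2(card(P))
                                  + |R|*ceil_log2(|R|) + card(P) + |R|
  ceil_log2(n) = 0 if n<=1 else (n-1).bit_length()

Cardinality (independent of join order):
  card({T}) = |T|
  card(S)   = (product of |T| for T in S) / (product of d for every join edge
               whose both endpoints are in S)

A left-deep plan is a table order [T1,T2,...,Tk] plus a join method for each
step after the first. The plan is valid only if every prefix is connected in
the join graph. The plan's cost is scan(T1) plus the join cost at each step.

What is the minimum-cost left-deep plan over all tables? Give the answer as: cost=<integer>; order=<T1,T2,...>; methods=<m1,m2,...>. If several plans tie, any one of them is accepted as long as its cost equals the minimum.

Selinger DP (subsets sized 1..n):
  {A}: scan cost=60, card=60
  {C}: scan cost=60, card=60
  {B}: scan cost=50, card=50
  {AC}: card=1800; try (C,hash)→840, (A,hash)→840, (C,merge)→900, (A,merge)→900, (C,nl_idx)→2220, (C,nl)→3660 …(+1); best=840 via (C,hash)
  {AB}: card=1000; try (B,hash)→720, (A,hash)→820, (A,merge)→820, (B,merge)→830, (B,nl_idx)→1420, (A,nl)→3050 …(+1); best=720 via (B,hash)
  {ABC}: card=30000; try (C,hash)→2440, (B,hash)→3240, (C,merge)→12140, (B,merge)→22790, (C,nl_idx)→36720, (B,nl_idx)→41640 …(+2); best=2440 via (C,hash)

cost=2440; order=A,B,C; methods=hash,hash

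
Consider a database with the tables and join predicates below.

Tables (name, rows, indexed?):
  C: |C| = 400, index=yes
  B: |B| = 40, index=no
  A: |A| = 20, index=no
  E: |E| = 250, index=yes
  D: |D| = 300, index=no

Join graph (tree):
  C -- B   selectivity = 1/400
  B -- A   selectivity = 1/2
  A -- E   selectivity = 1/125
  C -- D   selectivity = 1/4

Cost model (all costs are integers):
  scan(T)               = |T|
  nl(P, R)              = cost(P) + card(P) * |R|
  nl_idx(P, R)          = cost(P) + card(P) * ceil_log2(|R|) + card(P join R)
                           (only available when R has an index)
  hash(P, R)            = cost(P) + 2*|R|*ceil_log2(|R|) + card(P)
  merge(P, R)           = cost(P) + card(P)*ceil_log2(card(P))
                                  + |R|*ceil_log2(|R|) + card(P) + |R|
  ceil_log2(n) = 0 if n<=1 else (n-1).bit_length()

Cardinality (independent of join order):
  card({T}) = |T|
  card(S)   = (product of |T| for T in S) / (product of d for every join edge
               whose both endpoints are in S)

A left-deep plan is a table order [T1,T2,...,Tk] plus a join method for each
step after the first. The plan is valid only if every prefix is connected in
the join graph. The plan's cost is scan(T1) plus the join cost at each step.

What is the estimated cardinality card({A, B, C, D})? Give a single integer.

Tables in S: A(20), B(40), C(400), D(300)
Edges inside S: C-B(d=400), B-A(d=2), C-D(d=4)
numerator = 20 * 40 * 400 * 300 = 96000000
denominator = 400 * 2 * 4 = 3200
card(S) = 96000000 / 3200 = 30000

30000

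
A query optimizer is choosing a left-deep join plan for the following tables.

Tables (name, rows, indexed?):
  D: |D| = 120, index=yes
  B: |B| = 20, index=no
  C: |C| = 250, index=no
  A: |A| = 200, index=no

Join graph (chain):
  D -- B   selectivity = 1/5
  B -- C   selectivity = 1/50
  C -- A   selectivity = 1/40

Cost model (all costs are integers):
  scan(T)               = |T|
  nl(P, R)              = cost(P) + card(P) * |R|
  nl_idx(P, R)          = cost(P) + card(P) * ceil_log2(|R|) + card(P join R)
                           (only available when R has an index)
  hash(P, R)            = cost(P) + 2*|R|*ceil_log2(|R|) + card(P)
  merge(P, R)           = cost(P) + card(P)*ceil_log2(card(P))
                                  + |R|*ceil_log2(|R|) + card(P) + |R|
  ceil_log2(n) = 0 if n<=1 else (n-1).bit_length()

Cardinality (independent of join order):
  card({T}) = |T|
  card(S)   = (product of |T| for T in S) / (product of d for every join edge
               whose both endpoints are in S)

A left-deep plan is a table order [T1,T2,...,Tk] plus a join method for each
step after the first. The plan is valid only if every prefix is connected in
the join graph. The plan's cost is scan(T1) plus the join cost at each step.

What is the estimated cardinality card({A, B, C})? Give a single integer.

500

Tables in S: A(200), B(20), C(250)
Edges inside S: B-C(d=50), C-A(d=40)
numerator = 200 * 20 * 250 = 1000000
denominator = 50 * 40 = 2000
card(S) = 1000000 / 2000 = 500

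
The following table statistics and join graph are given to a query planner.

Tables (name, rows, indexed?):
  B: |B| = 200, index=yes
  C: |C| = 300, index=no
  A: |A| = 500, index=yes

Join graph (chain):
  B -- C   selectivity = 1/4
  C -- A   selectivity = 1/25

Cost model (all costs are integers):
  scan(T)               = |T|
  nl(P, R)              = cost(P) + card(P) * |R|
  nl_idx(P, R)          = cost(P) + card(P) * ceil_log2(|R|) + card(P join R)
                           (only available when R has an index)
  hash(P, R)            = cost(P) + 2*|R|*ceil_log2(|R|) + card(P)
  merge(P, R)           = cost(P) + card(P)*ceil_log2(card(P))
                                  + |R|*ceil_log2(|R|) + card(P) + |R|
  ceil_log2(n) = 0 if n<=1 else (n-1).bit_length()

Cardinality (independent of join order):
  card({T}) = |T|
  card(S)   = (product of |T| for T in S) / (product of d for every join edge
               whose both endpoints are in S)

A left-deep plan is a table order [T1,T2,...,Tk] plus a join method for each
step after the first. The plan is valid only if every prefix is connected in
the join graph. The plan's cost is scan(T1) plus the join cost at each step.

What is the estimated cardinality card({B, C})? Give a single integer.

15000

Tables in S: B(200), C(300)
Edges inside S: B-C(d=4)
numerator = 200 * 300 = 60000
denominator = 4 = 4
card(S) = 60000 / 4 = 15000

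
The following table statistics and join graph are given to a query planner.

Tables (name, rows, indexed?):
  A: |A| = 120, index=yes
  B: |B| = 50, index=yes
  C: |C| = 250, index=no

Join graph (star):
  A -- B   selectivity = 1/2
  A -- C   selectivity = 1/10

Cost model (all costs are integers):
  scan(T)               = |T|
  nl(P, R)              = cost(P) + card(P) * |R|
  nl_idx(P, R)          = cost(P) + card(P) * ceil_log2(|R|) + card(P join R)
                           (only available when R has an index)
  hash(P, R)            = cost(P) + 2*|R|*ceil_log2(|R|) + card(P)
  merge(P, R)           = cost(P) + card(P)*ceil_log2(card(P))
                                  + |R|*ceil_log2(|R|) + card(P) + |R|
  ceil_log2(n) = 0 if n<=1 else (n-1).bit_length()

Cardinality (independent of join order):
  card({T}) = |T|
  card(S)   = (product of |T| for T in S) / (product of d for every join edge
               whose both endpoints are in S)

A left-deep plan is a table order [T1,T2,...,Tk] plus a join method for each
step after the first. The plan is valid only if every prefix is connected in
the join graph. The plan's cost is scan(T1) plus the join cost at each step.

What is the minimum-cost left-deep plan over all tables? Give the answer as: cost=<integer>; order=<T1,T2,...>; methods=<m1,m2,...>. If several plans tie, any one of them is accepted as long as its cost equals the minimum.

Selinger DP (subsets sized 1..n):
  {A}: scan cost=120, card=120
  {B}: scan cost=50, card=50
  {C}: scan cost=250, card=250
  {AB}: card=3000; try (B,hash)→840, (A,merge)→1360, (B,merge)→1430, (A,hash)→1780, (A,nl_idx)→3400, (B,nl_idx)→3840 …(+2); best=840 via (B,hash)
  {AC}: card=3000; try (A,hash)→2180, (C,merge)→3330, (A,merge)→3460, (C,hash)→4240, (A,nl_idx)→5000, (C,nl)→30120 …(+1); best=2180 via (A,hash)
  {ABC}: card=75000; try (B,hash)→5780, (C,hash)→7840, (B,merge)→41530, (C,merge)→42090, (B,nl_idx)→95180, (B,nl)→152180 …(+1); best=5780 via (B,hash)

cost=5780; order=C,A,B; methods=hash,hash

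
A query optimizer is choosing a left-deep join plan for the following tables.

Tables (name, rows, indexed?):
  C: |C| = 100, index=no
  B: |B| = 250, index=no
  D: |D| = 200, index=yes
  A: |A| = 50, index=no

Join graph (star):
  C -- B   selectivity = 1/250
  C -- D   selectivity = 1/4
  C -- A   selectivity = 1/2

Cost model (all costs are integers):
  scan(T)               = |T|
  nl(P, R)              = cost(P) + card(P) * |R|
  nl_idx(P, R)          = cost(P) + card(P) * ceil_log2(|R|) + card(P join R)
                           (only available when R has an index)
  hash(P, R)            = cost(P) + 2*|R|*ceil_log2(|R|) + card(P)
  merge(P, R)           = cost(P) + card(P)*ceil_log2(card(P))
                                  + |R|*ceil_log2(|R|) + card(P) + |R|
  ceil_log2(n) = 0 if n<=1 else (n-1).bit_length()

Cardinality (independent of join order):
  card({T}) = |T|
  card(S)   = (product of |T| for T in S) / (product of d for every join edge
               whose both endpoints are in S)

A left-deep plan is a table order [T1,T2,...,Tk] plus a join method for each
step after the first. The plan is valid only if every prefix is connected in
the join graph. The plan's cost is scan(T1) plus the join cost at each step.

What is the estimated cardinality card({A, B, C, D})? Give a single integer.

Tables in S: A(50), B(250), C(100), D(200)
Edges inside S: C-B(d=250), C-D(d=4), C-A(d=2)
numerator = 50 * 250 * 100 * 200 = 250000000
denominator = 250 * 4 * 2 = 2000
card(S) = 250000000 / 2000 = 125000

125000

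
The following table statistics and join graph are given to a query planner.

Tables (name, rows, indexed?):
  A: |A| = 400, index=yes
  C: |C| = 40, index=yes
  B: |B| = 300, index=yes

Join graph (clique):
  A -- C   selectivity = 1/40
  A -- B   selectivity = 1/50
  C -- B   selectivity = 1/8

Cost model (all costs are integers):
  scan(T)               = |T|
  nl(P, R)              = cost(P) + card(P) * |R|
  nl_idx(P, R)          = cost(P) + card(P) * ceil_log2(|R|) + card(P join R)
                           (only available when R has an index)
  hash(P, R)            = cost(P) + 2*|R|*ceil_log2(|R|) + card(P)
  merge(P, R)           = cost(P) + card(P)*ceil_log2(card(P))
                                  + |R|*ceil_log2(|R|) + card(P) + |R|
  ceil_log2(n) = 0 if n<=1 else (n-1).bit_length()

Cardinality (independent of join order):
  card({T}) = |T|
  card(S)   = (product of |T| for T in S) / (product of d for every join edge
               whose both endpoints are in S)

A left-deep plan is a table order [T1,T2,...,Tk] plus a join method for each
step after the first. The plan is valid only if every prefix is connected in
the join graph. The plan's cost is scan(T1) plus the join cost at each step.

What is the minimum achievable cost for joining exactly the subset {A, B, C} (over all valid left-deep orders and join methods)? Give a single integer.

Selinger DP over subsets of {A,B,C}:
  {A}: scan cost=400, card=400
  {C}: scan cost=40, card=40
  {B}: scan cost=300, card=300
  {AC}: card=400; try (A,nl_idx)→800, (C,hash)→1280, (C,nl_idx)→3200, (A,merge)→4320, (C,merge)→4680, (A,hash)→7280 …(+2); best=800 via (A,nl_idx)
  {AB}: card=2400; try (A,nl_idx)→5400, (B,hash)→6200, (B,nl_idx)→6400, (A,merge)→7300, (B,merge)→7400, (A,hash)→7800 …(+2); best=5400 via (A,nl_idx)
  {BC}: card=1500; try (C,hash)→1080, (B,nl_idx)→1900, (B,merge)→3320, (C,merge)→3580, (C,nl_idx)→3600, (B,hash)→5480 …(+2); best=1080 via (C,hash)
  {ABC}: card=300; try (B,nl_idx)→4700, (B,hash)→6600, (B,merge)→7800, (C,hash)→8280, (A,hash)→9780, (A,nl_idx)→14880 …(+6); best=4700 via (B,nl_idx)

4700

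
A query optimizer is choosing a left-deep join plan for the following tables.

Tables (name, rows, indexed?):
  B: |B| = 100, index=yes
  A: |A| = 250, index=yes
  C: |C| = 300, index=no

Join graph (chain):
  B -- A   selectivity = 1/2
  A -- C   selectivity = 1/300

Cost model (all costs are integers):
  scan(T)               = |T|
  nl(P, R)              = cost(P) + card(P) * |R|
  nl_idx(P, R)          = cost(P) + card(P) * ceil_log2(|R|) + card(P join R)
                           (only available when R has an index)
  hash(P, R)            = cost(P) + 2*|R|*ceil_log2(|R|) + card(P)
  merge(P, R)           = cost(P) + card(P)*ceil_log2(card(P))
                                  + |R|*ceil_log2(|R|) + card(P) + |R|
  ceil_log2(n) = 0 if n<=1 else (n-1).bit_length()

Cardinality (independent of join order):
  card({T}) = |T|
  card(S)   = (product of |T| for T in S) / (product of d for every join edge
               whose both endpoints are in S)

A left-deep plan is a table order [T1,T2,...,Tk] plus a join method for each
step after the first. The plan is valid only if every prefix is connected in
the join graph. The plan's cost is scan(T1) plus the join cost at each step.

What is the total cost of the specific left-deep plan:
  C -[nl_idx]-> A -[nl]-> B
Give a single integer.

step 1: scan C: cost=300, card=300
step 2: join A via nl_idx
    card(P join A) = 300*250/(300) = 250
    cost = 300 + 300*8 + 250 = 2950
step 3: join B via nl
    card(P join B) = 250*100/(2) = 12500
    cost = 2950 + 250*100 = 27950

27950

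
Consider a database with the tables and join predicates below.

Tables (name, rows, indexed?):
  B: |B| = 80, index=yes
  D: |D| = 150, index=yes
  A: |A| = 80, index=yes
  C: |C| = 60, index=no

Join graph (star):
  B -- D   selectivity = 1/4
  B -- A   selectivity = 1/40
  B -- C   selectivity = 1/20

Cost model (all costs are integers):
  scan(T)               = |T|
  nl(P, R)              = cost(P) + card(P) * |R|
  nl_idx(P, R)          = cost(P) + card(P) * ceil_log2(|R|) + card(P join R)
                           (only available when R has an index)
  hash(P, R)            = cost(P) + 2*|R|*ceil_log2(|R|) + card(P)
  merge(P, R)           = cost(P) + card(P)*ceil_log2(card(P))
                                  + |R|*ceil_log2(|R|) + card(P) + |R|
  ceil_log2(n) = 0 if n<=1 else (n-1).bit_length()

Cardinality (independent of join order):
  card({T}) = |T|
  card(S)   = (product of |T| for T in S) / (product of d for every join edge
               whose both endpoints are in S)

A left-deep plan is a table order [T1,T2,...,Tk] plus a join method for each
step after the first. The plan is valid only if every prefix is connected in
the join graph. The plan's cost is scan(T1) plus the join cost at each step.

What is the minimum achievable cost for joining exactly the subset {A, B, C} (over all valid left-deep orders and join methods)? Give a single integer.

1680

Selinger DP over subsets of {A,B,C}:
  {B}: scan cost=80, card=80
  {A}: scan cost=80, card=80
  {C}: scan cost=60, card=60
  {AB}: card=160; try (B,nl_idx)→800, (A,nl_idx)→800, (B,hash)→1280, (A,hash)→1280, (B,merge)→1360, (A,merge)→1360 …(+2); best=800 via (B,nl_idx)
  {BC}: card=240; try (B,nl_idx)→720, (C,hash)→880, (B,merge)→1120, (C,merge)→1140, (B,hash)→1240, (B,nl)→4860 …(+1); best=720 via (B,nl_idx)
  {ABC}: card=480; try (C,hash)→1680, (A,hash)→2080, (C,merge)→2660, (A,nl_idx)→2880, (A,merge)→3520, (C,nl)→10400 …(+1); best=1680 via (C,hash)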